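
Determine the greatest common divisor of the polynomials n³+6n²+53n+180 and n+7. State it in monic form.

By polynomial division,
  n³+6n²+53n+180 = (n²-n+60)(n+7) + (-240)
  n+7 = (-(1/240)n-7/240)(-240) + (0)
The last nonzero remainder is the constant -240, so the polynomials are coprime and gcd = 1.

1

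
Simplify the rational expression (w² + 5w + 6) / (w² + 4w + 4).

(w + 3)/(w + 2)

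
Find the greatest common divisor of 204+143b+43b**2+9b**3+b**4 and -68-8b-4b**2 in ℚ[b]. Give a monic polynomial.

Apply the Euclidean algorithm:
  b**4+9b**3+43b**2+143b+204 = (-(1/4)b**2-(7/4)b-3)(-4b**2-8b-68) + (0)
Last nonzero remainder: -4b**2-8b-68. Dividing through by -4 gives the monic gcd b**2+2b+17.

17+2b+b**2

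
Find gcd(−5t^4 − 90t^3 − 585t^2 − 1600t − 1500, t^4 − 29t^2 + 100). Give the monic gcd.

t^2 + 7t + 10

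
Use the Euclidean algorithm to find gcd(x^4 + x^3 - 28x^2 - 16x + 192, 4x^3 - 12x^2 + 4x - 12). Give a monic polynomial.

x - 3

Repeated division with remainder:
  x^4 + x^3 - 28x^2 - 16x + 192 = ((1/4)x + 1)(4x^3 - 12x^2 + 4x - 12) + (-17x^2 - 17x + 204)
  4x^3 - 12x^2 + 4x - 12 = (-(4/17)x + 16/17)(-17x^2 - 17x + 204) + (68x - 204)
  -17x^2 - 17x + 204 = (-(1/4)x - 1)(68x - 204) + (0)
Last nonzero remainder: 68x - 204. Dividing through by 68 gives the monic gcd x - 3.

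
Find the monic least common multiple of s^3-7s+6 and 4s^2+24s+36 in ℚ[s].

s^4+3s^3-7s^2-15s+18

Euclidean algorithm in ℚ[s]:
  s^3-7s+6 = ((1/4)s-3/2)(4s^2+24s+36) + (20s+60)
  4s^2+24s+36 = ((1/5)s+3/5)(20s+60) + (0)
Last nonzero remainder: 20s+60. Dividing through by 20 gives the monic gcd s+3.
Then lcm(f, g) = f·g / gcd(f, g); expanding and making the result monic gives the answer.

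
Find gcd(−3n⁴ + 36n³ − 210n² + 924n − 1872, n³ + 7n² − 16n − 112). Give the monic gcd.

n − 4

Apply the Euclidean algorithm:
  −3n⁴ + 36n³ − 210n² + 924n − 1872 = (−3n + 57)(n³ + 7n² − 16n − 112) + (−657n² + 1500n + 4512)
  n³ + 7n² − 16n − 112 = (−(1/657)n − 2033/143883)(−657n² + 1500n + 4512) + ((578500/47961)n − 2314000/47961)
  −657n² + 1500n + 4512 = (−(31510377/578500)n − 13525002/144625)((578500/47961)n − 2314000/47961) + (0)
Last nonzero remainder: (578500/47961)n − 2314000/47961. Dividing through by 578500/47961 gives the monic gcd n − 4.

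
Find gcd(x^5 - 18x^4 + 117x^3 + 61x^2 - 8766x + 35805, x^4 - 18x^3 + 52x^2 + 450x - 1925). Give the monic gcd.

By polynomial division,
  x^5 - 18x^4 + 117x^3 + 61x^2 - 8766x + 35805 = (x)(x^4 - 18x^3 + 52x^2 + 450x - 1925) + (65x^3 - 389x^2 - 6841x + 35805)
  x^4 - 18x^3 + 52x^2 + 450x - 1925 = ((1/65)x - 781/4225)(65x^3 - 389x^2 - 6841x + 35805) + ((360556/4225)x^2 - (5768896/4225)x + 3966116/845)
  65x^3 - 389x^2 - 6841x + 35805 = ((274625/360556)x + 392925/51508)((360556/4225)x^2 - (5768896/4225)x + 3966116/845) + (0)
Last nonzero remainder: (360556/4225)x^2 - (5768896/4225)x + 3966116/845. Dividing through by 360556/4225 gives the monic gcd x^2 - 16x + 55.

x^2 - 16x + 55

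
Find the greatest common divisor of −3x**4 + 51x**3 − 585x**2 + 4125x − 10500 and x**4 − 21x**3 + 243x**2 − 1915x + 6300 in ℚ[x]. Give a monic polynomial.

x**3 − 12x**2 + 135x − 700

Euclidean algorithm in ℚ[x]:
  −3x**4 + 51x**3 − 585x**2 + 4125x − 10500 = (−3)(x**4 − 21x**3 + 243x**2 − 1915x + 6300) + (−12x**3 + 144x**2 − 1620x + 8400)
  x**4 − 21x**3 + 243x**2 − 1915x + 6300 = (−(1/12)x + 3/4)(−12x**3 + 144x**2 − 1620x + 8400) + (0)
Last nonzero remainder: −12x**3 + 144x**2 − 1620x + 8400. Dividing through by −12 gives the monic gcd x**3 − 12x**2 + 135x − 700.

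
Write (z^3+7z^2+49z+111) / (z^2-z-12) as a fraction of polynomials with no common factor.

(z^2+4z+37)/(z-4)

By polynomial division,
  z^3+7z^2+49z+111 = (z+8)(z^2-z-12) + (69z+207)
  z^2-z-12 = ((1/69)z-4/69)(69z+207) + (0)
Last nonzero remainder: 69z+207. Dividing through by 69 gives the monic gcd z+3.
Cancel z+3 from numerator and denominator to get the reduced form.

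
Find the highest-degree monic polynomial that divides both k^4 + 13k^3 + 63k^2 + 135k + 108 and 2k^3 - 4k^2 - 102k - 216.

k^2 + 7k + 12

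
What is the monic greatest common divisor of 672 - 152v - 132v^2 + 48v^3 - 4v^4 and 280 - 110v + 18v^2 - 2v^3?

-4 + v

Euclidean algorithm in ℚ[v]:
  -4v^4 + 48v^3 - 132v^2 - 152v + 672 = (2v - 6)(-2v^3 + 18v^2 - 110v + 280) + (196v^2 - 1372v + 2352)
  -2v^3 + 18v^2 - 110v + 280 = (-(1/98)v + 1/49)(196v^2 - 1372v + 2352) + (-58v + 232)
  196v^2 - 1372v + 2352 = (-(98/29)v + 294/29)(-58v + 232) + (0)
Last nonzero remainder: -58v + 232. Dividing through by -58 gives the monic gcd v - 4.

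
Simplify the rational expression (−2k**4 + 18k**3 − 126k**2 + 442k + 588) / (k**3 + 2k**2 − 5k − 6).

Euclidean algorithm in ℚ[k]:
  −2k**4 + 18k**3 − 126k**2 + 442k + 588 = (−2k + 22)(k**3 + 2k**2 − 5k − 6) + (−180k**2 + 540k + 720)
  k**3 + 2k**2 − 5k − 6 = (−(1/180)k − 1/36)(−180k**2 + 540k + 720) + (14k + 14)
  −180k**2 + 540k + 720 = (−(90/7)k + 360/7)(14k + 14) + (0)
Last nonzero remainder: 14k + 14. Dividing through by 14 gives the monic gcd k + 1.
Cancel k + 1 from numerator and denominator to get the reduced form.

(−2k**3 + 20k**2 − 146k + 588)/(k**2 + k − 6)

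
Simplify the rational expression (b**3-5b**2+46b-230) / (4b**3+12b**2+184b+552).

Repeated division with remainder:
  b**3-5b**2+46b-230 = (1/4)(4b**3+12b**2+184b+552) + (-8b**2-368)
  4b**3+12b**2+184b+552 = (-(1/2)b-3/2)(-8b**2-368) + (0)
Last nonzero remainder: -8b**2-368. Dividing through by -8 gives the monic gcd b**2+46.
Cancel b**2+46 from numerator and denominator to get the reduced form.

(b-5)/(4b+12)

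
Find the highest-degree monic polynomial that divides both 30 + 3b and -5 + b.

1

Euclidean algorithm in ℚ[b]:
  3b + 30 = (3)(b - 5) + (45)
  b - 5 = ((1/45)b - 1/9)(45) + (0)
The last nonzero remainder is the constant 45, so the polynomials are coprime and gcd = 1.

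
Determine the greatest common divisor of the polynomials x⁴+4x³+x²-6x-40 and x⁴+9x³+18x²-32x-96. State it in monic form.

By polynomial division,
  x⁴+4x³+x²-6x-40 = (x⁴+9x³+18x²-32x-96) + (-5x³-17x²+26x+56)
  x⁴+9x³+18x²-32x-96 = (-(1/5)x-28/25)(-5x³-17x²+26x+56) + ((104/25)x²+(208/25)x-832/25)
  -5x³-17x²+26x+56 = (-(125/104)x-175/104)((104/25)x²+(208/25)x-832/25) + (0)
Last nonzero remainder: (104/25)x²+(208/25)x-832/25. Dividing through by 104/25 gives the monic gcd x²+2x-8.

x²+2x-8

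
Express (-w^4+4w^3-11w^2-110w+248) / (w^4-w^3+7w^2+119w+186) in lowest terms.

(-w^2-2w+8)/(w^2+5w+6)

Apply the Euclidean algorithm:
  -w^4+4w^3-11w^2-110w+248 = (-1)(w^4-w^3+7w^2+119w+186) + (3w^3-4w^2+9w+434)
  w^4-w^3+7w^2+119w+186 = ((1/3)w+1/9)(3w^3-4w^2+9w+434) + ((40/9)w^2-(80/3)w+1240/9)
  3w^3-4w^2+9w+434 = ((27/40)w+63/20)((40/9)w^2-(80/3)w+1240/9) + (0)
Last nonzero remainder: (40/9)w^2-(80/3)w+1240/9. Dividing through by 40/9 gives the monic gcd w^2-6w+31.
Cancel w^2-6w+31 from numerator and denominator to get the reduced form.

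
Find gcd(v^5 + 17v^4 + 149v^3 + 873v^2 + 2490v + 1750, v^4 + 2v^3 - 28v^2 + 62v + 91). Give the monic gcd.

Repeated division with remainder:
  v^5 + 17v^4 + 149v^3 + 873v^2 + 2490v + 1750 = (v + 15)(v^4 + 2v^3 - 28v^2 + 62v + 91) + (147v^3 + 1231v^2 + 1469v + 385)
  v^4 + 2v^3 - 28v^2 + 62v + 91 = ((1/147)v - 937/21609)(147v^3 + 1231v^2 + 1469v + 385) + ((332452/21609)v^2 + (2659616/21609)v + 332452/3087)
  147v^3 + 1231v^2 + 1469v + 385 = ((3176523/332452)v + 1188495/332452)((332452/21609)v^2 + (2659616/21609)v + 332452/3087) + (0)
Last nonzero remainder: (332452/21609)v^2 + (2659616/21609)v + 332452/3087. Dividing through by 332452/21609 gives the monic gcd v^2 + 8v + 7.

v^2 + 8v + 7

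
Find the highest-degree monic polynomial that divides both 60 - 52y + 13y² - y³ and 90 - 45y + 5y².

Repeated division with remainder:
  -y³ + 13y² - 52y + 60 = (-(1/5)y + 4/5)(5y² - 45y + 90) + (2y - 12)
  5y² - 45y + 90 = ((5/2)y - 15/2)(2y - 12) + (0)
Last nonzero remainder: 2y - 12. Dividing through by 2 gives the monic gcd y - 6.

-6 + y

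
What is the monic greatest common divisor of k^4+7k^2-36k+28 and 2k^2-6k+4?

By polynomial division,
  k^4+7k^2-36k+28 = ((1/2)k^2+(3/2)k+7)(2k^2-6k+4) + (0)
Last nonzero remainder: 2k^2-6k+4. Dividing through by 2 gives the monic gcd k^2-3k+2.

k^2-3k+2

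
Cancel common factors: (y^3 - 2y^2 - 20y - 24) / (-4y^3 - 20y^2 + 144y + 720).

(-y^2 - 4y - 4)/(4y^2 + 44y + 120)

By polynomial division,
  y^3 - 2y^2 - 20y - 24 = (-1/4)(-4y^3 - 20y^2 + 144y + 720) + (-7y^2 + 16y + 156)
  -4y^3 - 20y^2 + 144y + 720 = ((4/7)y + 204/49)(-7y^2 + 16y + 156) + (-(576/49)y + 3456/49)
  -7y^2 + 16y + 156 = ((343/576)y + 637/288)(-(576/49)y + 3456/49) + (0)
Last nonzero remainder: -(576/49)y + 3456/49. Dividing through by -576/49 gives the monic gcd y - 6.
Cancel y - 6 from numerator and denominator to get the reduced form.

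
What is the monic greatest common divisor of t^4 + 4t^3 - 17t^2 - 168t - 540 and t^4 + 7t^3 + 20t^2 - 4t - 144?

Apply the Euclidean algorithm:
  t^4 + 4t^3 - 17t^2 - 168t - 540 = (t^4 + 7t^3 + 20t^2 - 4t - 144) + (-3t^3 - 37t^2 - 164t - 396)
  t^4 + 7t^3 + 20t^2 - 4t - 144 = (-(1/3)t + 16/9)(-3t^3 - 37t^2 - 164t - 396) + ((280/9)t^2 + (1400/9)t + 560)
  -3t^3 - 37t^2 - 164t - 396 = (-(27/280)t - 99/140)((280/9)t^2 + (1400/9)t + 560) + (0)
Last nonzero remainder: (280/9)t^2 + (1400/9)t + 560. Dividing through by 280/9 gives the monic gcd t^2 + 5t + 18.

t^2 + 5t + 18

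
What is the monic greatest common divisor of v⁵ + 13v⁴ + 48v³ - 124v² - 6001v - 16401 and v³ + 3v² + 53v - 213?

v² + 6v + 71

By polynomial division,
  v⁵ + 13v⁴ + 48v³ - 124v² - 6001v - 16401 = (v² + 10v - 35)(v³ + 3v² + 53v - 213) + (-336v² - 2016v - 23856)
  v³ + 3v² + 53v - 213 = (-(1/336)v + 1/112)(-336v² - 2016v - 23856) + (0)
Last nonzero remainder: -336v² - 2016v - 23856. Dividing through by -336 gives the monic gcd v² + 6v + 71.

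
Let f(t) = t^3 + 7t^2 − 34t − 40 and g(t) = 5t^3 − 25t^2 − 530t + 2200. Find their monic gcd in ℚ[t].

t^2 + 6t − 40

Euclidean algorithm in ℚ[t]:
  t^3 + 7t^2 − 34t − 40 = (1/5)(5t^3 − 25t^2 − 530t + 2200) + (12t^2 + 72t − 480)
  5t^3 − 25t^2 − 530t + 2200 = ((5/12)t − 55/12)(12t^2 + 72t − 480) + (0)
Last nonzero remainder: 12t^2 + 72t − 480. Dividing through by 12 gives the monic gcd t^2 + 6t − 40.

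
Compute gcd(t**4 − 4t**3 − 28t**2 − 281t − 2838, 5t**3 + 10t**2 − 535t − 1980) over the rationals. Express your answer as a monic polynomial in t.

t − 11

Apply the Euclidean algorithm:
  t**4 − 4t**3 − 28t**2 − 281t − 2838 = ((1/5)t − 6/5)(5t**3 + 10t**2 − 535t − 1980) + (91t**2 − 527t − 5214)
  5t**3 + 10t**2 − 535t − 1980 = ((5/91)t + 3545/8281)(91t**2 − 527t − 5214) + (−(189750/8281)t + 2087250/8281)
  91t**2 − 527t − 5214 = (−(753571/189750)t − 654199/31625)(−(189750/8281)t + 2087250/8281) + (0)
Last nonzero remainder: −(189750/8281)t + 2087250/8281. Dividing through by −189750/8281 gives the monic gcd t − 11.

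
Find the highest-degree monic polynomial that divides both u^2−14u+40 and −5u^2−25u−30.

1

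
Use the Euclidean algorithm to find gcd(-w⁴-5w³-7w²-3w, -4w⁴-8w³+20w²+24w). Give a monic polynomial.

w³+4w²+3w

Euclidean algorithm in ℚ[w]:
  -w⁴-5w³-7w²-3w = (1/4)(-4w⁴-8w³+20w²+24w) + (-3w³-12w²-9w)
  -4w⁴-8w³+20w²+24w = ((4/3)w-8/3)(-3w³-12w²-9w) + (0)
Last nonzero remainder: -3w³-12w²-9w. Dividing through by -3 gives the monic gcd w³+4w²+3w.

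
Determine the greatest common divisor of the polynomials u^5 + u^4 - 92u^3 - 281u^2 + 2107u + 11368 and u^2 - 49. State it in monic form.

u^2 - 49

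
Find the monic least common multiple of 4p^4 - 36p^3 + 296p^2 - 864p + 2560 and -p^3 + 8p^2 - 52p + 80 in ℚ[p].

Repeated division with remainder:
  4p^4 - 36p^3 + 296p^2 - 864p + 2560 = (-4p + 4)(-p^3 + 8p^2 - 52p + 80) + (56p^2 - 336p + 2240)
  -p^3 + 8p^2 - 52p + 80 = (-(1/56)p + 1/28)(56p^2 - 336p + 2240) + (0)
Last nonzero remainder: 56p^2 - 336p + 2240. Dividing through by 56 gives the monic gcd p^2 - 6p + 40.
Then lcm(f, g) = f·g / gcd(f, g); expanding and making the result monic gives the answer.

p^5 - 11p^4 + 92p^3 - 364p^2 + 1072p - 1280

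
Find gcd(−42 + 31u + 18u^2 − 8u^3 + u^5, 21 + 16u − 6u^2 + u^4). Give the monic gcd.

21 − 5u − u^2 + u^3

Euclidean algorithm in ℚ[u]:
  u^5 − 8u^3 + 18u^2 + 31u − 42 = (u)(u^4 − 6u^2 + 16u + 21) + (−2u^3 + 2u^2 + 10u − 42)
  u^4 − 6u^2 + 16u + 21 = (−(1/2)u − 1/2)(−2u^3 + 2u^2 + 10u − 42) + (0)
Last nonzero remainder: −2u^3 + 2u^2 + 10u − 42. Dividing through by −2 gives the monic gcd u^3 − u^2 − 5u + 21.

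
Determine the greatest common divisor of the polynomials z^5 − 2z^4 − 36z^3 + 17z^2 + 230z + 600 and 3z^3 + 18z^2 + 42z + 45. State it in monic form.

Repeated division with remainder:
  z^5 − 2z^4 − 36z^3 + 17z^2 + 230z + 600 = ((1/3)z^2 − (8/3)z − 2/3)(3z^3 + 18z^2 + 42z + 45) + (126z^2 + 378z + 630)
  3z^3 + 18z^2 + 42z + 45 = ((1/42)z + 1/14)(126z^2 + 378z + 630) + (0)
Last nonzero remainder: 126z^2 + 378z + 630. Dividing through by 126 gives the monic gcd z^2 + 3z + 5.

z^2 + 3z + 5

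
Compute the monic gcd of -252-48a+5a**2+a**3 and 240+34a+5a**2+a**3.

Euclidean algorithm in ℚ[a]:
  a**3+5a**2-48a-252 = (a**3+5a**2+34a+240) + (-82a-492)
  a**3+5a**2+34a+240 = (-(1/82)a**2+(1/82)a-20/41)(-82a-492) + (0)
Last nonzero remainder: -82a-492. Dividing through by -82 gives the monic gcd a+6.

6+a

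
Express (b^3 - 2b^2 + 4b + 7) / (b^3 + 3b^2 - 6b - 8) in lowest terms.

(b^2 - 3b + 7)/(b^2 + 2b - 8)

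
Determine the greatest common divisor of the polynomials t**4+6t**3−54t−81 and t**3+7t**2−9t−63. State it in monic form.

Repeated division with remainder:
  t**4+6t**3−54t−81 = (t−1)(t**3+7t**2−9t−63) + (16t**2−144)
  t**3+7t**2−9t−63 = ((1/16)t+7/16)(16t**2−144) + (0)
Last nonzero remainder: 16t**2−144. Dividing through by 16 gives the monic gcd t**2−9.

t**2−9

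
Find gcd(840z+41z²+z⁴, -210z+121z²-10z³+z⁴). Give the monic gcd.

Repeated division with remainder:
  z⁴+41z²+840z = (z⁴-10z³+121z²-210z) + (10z³-80z²+1050z)
  z⁴-10z³+121z²-210z = ((1/10)z-1/5)(10z³-80z²+1050z) + (0)
Last nonzero remainder: 10z³-80z²+1050z. Dividing through by 10 gives the monic gcd z³-8z²+105z.

105z-8z²+z³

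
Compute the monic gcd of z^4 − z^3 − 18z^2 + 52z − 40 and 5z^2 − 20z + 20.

Apply the Euclidean algorithm:
  z^4 − z^3 − 18z^2 + 52z − 40 = ((1/5)z^2 + (3/5)z − 2)(5z^2 − 20z + 20) + (0)
Last nonzero remainder: 5z^2 − 20z + 20. Dividing through by 5 gives the monic gcd z^2 − 4z + 4.

z^2 − 4z + 4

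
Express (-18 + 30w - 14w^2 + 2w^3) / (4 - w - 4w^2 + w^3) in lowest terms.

Apply the Euclidean algorithm:
  2w^3 - 14w^2 + 30w - 18 = (2)(w^3 - 4w^2 - w + 4) + (-6w^2 + 32w - 26)
  w^3 - 4w^2 - w + 4 = (-(1/6)w - 2/9)(-6w^2 + 32w - 26) + ((16/9)w - 16/9)
  -6w^2 + 32w - 26 = (-(27/8)w + 117/8)((16/9)w - 16/9) + (0)
Last nonzero remainder: (16/9)w - 16/9. Dividing through by 16/9 gives the monic gcd w - 1.
Cancel w - 1 from numerator and denominator to get the reduced form.

(18 - 12w + 2w^2)/(-4 - 3w + w^2)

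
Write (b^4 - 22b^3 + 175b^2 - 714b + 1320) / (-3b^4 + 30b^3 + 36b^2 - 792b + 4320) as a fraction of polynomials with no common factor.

(-b^2 + 16b - 55)/(3b^2 - 12b - 180)

Repeated division with remainder:
  b^4 - 22b^3 + 175b^2 - 714b + 1320 = (-1/3)(-3b^4 + 30b^3 + 36b^2 - 792b + 4320) + (-12b^3 + 187b^2 - 978b + 2760)
  -3b^4 + 30b^3 + 36b^2 - 792b + 4320 = ((1/4)b + 67/48)(-12b^3 + 187b^2 - 978b + 2760) + ((935/48)b^2 - (935/8)b + 935/2)
  -12b^3 + 187b^2 - 978b + 2760 = (-(576/935)b + 1104/187)((935/48)b^2 - (935/8)b + 935/2) + (0)
Last nonzero remainder: (935/48)b^2 - (935/8)b + 935/2. Dividing through by 935/48 gives the monic gcd b^2 - 6b + 24.
Cancel b^2 - 6b + 24 from numerator and denominator to get the reduced form.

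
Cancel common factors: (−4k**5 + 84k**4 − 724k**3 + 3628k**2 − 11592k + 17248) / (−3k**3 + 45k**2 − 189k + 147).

(4k**3 − 28k**2 + 136k − 352)/(3k − 3)

Apply the Euclidean algorithm:
  −4k**5 + 84k**4 − 724k**3 + 3628k**2 − 11592k + 17248 = ((4/3)k**2 − 8k + 112/3)(−3k**3 + 45k**2 − 189k + 147) + (240k**2 − 3360k + 11760)
  −3k**3 + 45k**2 − 189k + 147 = (−(1/80)k + 1/80)(240k**2 − 3360k + 11760) + (0)
Last nonzero remainder: 240k**2 − 3360k + 11760. Dividing through by 240 gives the monic gcd k**2 − 14k + 49.
Cancel k**2 − 14k + 49 from numerator and denominator to get the reduced form.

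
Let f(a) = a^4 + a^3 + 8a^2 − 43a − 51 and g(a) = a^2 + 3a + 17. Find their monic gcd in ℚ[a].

By polynomial division,
  a^4 + a^3 + 8a^2 − 43a − 51 = (a^2 − 2a − 3)(a^2 + 3a + 17) + (0)
The last nonzero remainder a^2 + 3a + 17 is already monic.

a^2 + 3a + 17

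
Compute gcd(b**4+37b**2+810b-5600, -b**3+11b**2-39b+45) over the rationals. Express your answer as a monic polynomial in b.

b-5

Euclidean algorithm in ℚ[b]:
  b**4+37b**2+810b-5600 = (-b-11)(-b**3+11b**2-39b+45) + (119b**2+426b-5105)
  -b**3+11b**2-39b+45 = (-(1/119)b+1735/14161)(119b**2+426b-5105) + (-(1898884/14161)b+9494420/14161)
  119b**2+426b-5105 = (-(1685159/1898884)b-14458381/1898884)(-(1898884/14161)b+9494420/14161) + (0)
Last nonzero remainder: -(1898884/14161)b+9494420/14161. Dividing through by -1898884/14161 gives the monic gcd b-5.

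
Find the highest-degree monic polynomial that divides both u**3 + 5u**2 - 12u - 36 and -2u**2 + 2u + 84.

u + 6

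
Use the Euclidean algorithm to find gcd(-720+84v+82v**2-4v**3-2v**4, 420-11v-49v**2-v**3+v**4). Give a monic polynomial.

-12+v+v**2

Euclidean algorithm in ℚ[v]:
  -2v**4-4v**3+82v**2+84v-720 = (-2)(v**4-v**3-49v**2-11v+420) + (-6v**3-16v**2+62v+120)
  v**4-v**3-49v**2-11v+420 = (-(1/6)v+11/18)(-6v**3-16v**2+62v+120) + (-(260/9)v**2-(260/9)v+1040/3)
  -6v**3-16v**2+62v+120 = ((27/130)v+9/26)(-(260/9)v**2-(260/9)v+1040/3) + (0)
Last nonzero remainder: -(260/9)v**2-(260/9)v+1040/3. Dividing through by -260/9 gives the monic gcd v**2+v-12.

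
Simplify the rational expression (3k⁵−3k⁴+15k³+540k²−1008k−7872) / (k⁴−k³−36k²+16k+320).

(3k²−15k+123)/(k−5)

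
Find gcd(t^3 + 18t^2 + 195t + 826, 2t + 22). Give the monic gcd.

1

Euclidean algorithm in ℚ[t]:
  t^3 + 18t^2 + 195t + 826 = ((1/2)t^2 + (7/2)t + 59)(2t + 22) + (-472)
  2t + 22 = (-(1/236)t - 11/236)(-472) + (0)
The last nonzero remainder is the constant -472, so the polynomials are coprime and gcd = 1.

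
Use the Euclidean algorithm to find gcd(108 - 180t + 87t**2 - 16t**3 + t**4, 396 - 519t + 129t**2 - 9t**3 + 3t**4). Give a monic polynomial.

3 - 4t + t**2

Apply the Euclidean algorithm:
  t**4 - 16t**3 + 87t**2 - 180t + 108 = (1/3)(3t**4 - 9t**3 + 129t**2 - 519t + 396) + (-13t**3 + 44t**2 - 7t - 24)
  3t**4 - 9t**3 + 129t**2 - 519t + 396 = (-(3/13)t - 15/169)(-13t**3 + 44t**2 - 7t - 24) + ((22188/169)t**2 - (88752/169)t + 66564/169)
  -13t**3 + 44t**2 - 7t - 24 = (-(2197/22188)t - 338/5547)((22188/169)t**2 - (88752/169)t + 66564/169) + (0)
Last nonzero remainder: (22188/169)t**2 - (88752/169)t + 66564/169. Dividing through by 22188/169 gives the monic gcd t**2 - 4t + 3.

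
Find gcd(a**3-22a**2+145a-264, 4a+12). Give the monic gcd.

1

Apply the Euclidean algorithm:
  a**3-22a**2+145a-264 = ((1/4)a**2-(25/4)a+55)(4a+12) + (-924)
  4a+12 = (-(1/231)a-1/77)(-924) + (0)
The last nonzero remainder is the constant -924, so the polynomials are coprime and gcd = 1.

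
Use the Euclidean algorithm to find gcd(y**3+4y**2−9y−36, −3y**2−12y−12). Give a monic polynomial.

1

Repeated division with remainder:
  y**3+4y**2−9y−36 = (−(1/3)y)(−3y**2−12y−12) + (−13y−36)
  −3y**2−12y−12 = ((3/13)y+48/169)(−13y−36) + (−300/169)
  −13y−36 = ((2197/300)y+507/25)(−300/169) + (0)
The last nonzero remainder is the constant −300/169, so the polynomials are coprime and gcd = 1.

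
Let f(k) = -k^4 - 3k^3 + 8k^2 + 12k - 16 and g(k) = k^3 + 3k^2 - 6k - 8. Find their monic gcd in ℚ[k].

k^2 + 2k - 8

Euclidean algorithm in ℚ[k]:
  -k^4 - 3k^3 + 8k^2 + 12k - 16 = (-k)(k^3 + 3k^2 - 6k - 8) + (2k^2 + 4k - 16)
  k^3 + 3k^2 - 6k - 8 = ((1/2)k + 1/2)(2k^2 + 4k - 16) + (0)
Last nonzero remainder: 2k^2 + 4k - 16. Dividing through by 2 gives the monic gcd k^2 + 2k - 8.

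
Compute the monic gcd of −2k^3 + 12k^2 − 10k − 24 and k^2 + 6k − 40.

k − 4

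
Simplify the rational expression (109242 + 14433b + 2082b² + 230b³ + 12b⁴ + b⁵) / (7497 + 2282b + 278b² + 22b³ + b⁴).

(102 - 3b + b²)/(7 + b)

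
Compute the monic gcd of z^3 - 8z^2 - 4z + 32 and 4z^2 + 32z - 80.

z - 2

Apply the Euclidean algorithm:
  z^3 - 8z^2 - 4z + 32 = ((1/4)z - 4)(4z^2 + 32z - 80) + (144z - 288)
  4z^2 + 32z - 80 = ((1/36)z + 5/18)(144z - 288) + (0)
Last nonzero remainder: 144z - 288. Dividing through by 144 gives the monic gcd z - 2.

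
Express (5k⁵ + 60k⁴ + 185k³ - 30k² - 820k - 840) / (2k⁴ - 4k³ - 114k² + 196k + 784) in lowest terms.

Euclidean algorithm in ℚ[k]:
  5k⁵ + 60k⁴ + 185k³ - 30k² - 820k - 840 = ((5/2)k + 35)(2k⁴ - 4k³ - 114k² + 196k + 784) + (610k³ + 3470k² - 9640k - 28280)
  2k⁴ - 4k³ - 114k² + 196k + 784 = ((1/305)k - 469/18605)(610k³ + 3470k² - 9640k - 28280) + ((18900/3721)k² + (170100/3721)k + 264600/3721)
  610k³ + 3470k² - 9640k - 28280 = ((226981/1890)k - 375821/945)((18900/3721)k² + (170100/3721)k + 264600/3721) + (0)
Last nonzero remainder: (18900/3721)k² + (170100/3721)k + 264600/3721. Dividing through by 18900/3721 gives the monic gcd k² + 9k + 14.
Cancel k² + 9k + 14 from numerator and denominator to get the reduced form.

(5k³ + 15k² - 20k - 60)/(2k² - 22k + 56)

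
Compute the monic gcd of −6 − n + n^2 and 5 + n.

By polynomial division,
  n^2 − n − 6 = (n − 6)(n + 5) + (24)
  n + 5 = ((1/24)n + 5/24)(24) + (0)
The last nonzero remainder is the constant 24, so the polynomials are coprime and gcd = 1.

1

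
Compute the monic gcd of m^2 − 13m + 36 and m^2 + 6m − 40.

Repeated division with remainder:
  m^2 − 13m + 36 = (m^2 + 6m − 40) + (−19m + 76)
  m^2 + 6m − 40 = (−(1/19)m − 10/19)(−19m + 76) + (0)
Last nonzero remainder: −19m + 76. Dividing through by −19 gives the monic gcd m − 4.

m − 4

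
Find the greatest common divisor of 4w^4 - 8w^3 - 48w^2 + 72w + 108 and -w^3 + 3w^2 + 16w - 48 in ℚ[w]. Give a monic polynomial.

w - 3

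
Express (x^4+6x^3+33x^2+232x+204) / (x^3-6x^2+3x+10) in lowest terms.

Repeated division with remainder:
  x^4+6x^3+33x^2+232x+204 = (x+12)(x^3-6x^2+3x+10) + (102x^2+186x+84)
  x^3-6x^2+3x+10 = ((1/102)x-133/1734)(102x^2+186x+84) + ((4752/289)x+4752/289)
  102x^2+186x+84 = ((4913/792)x+2023/396)((4752/289)x+4752/289) + (0)
Last nonzero remainder: (4752/289)x+4752/289. Dividing through by 4752/289 gives the monic gcd x+1.
Cancel x+1 from numerator and denominator to get the reduced form.

(x^3+5x^2+28x+204)/(x^2-7x+10)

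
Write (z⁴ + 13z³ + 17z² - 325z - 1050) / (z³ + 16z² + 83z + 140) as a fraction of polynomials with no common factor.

(z² + z - 30)/(z + 4)

Repeated division with remainder:
  z⁴ + 13z³ + 17z² - 325z - 1050 = (z - 3)(z³ + 16z² + 83z + 140) + (-18z² - 216z - 630)
  z³ + 16z² + 83z + 140 = (-(1/18)z - 2/9)(-18z² - 216z - 630) + (0)
Last nonzero remainder: -18z² - 216z - 630. Dividing through by -18 gives the monic gcd z² + 12z + 35.
Cancel z² + 12z + 35 from numerator and denominator to get the reduced form.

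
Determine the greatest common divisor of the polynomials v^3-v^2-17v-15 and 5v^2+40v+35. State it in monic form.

Apply the Euclidean algorithm:
  v^3-v^2-17v-15 = ((1/5)v-9/5)(5v^2+40v+35) + (48v+48)
  5v^2+40v+35 = ((5/48)v+35/48)(48v+48) + (0)
Last nonzero remainder: 48v+48. Dividing through by 48 gives the monic gcd v+1.

v+1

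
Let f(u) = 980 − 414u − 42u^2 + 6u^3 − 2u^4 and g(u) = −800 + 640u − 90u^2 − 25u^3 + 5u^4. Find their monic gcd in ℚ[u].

−10 + 3u + u^2

By polynomial division,
  −2u^4 + 6u^3 − 42u^2 − 414u + 980 = (−2/5)(5u^4 − 25u^3 − 90u^2 + 640u − 800) + (−4u^3 − 78u^2 − 158u + 660)
  5u^4 − 25u^3 − 90u^2 + 640u − 800 = (−(5/4)u + 245/8)(−4u^3 − 78u^2 − 158u + 660) + ((8405/4)u^2 + (25215/4)u − 42025/2)
  −4u^3 − 78u^2 − 158u + 660 = (−(16/8405)u − 264/8405)((8405/4)u^2 + (25215/4)u − 42025/2) + (0)
Last nonzero remainder: (8405/4)u^2 + (25215/4)u − 42025/2. Dividing through by 8405/4 gives the monic gcd u^2 + 3u − 10.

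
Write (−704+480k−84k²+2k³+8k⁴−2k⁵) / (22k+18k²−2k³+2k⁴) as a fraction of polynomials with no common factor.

Euclidean algorithm in ℚ[k]:
  −2k⁵+8k⁴+2k³−84k²+480k−704 = (−k+3)(2k⁴−2k³+18k²+22k) + (26k³−116k²+414k−704)
  2k⁴−2k³+18k²+22k = ((1/13)k+45/169)(26k³−116k²+414k−704) + ((2880/169)k²−(5760/169)k+31680/169)
  26k³−116k²+414k−704 = ((2197/1440)k−169/45)((2880/169)k²−(5760/169)k+31680/169) + (0)
Last nonzero remainder: (2880/169)k²−(5760/169)k+31680/169. Dividing through by 2880/169 gives the monic gcd k²−2k+11.
Cancel k²−2k+11 from numerator and denominator to get the reduced form.

(−32+16k+2k²−k³)/(k+k²)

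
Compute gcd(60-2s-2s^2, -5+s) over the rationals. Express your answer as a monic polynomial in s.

By polynomial division,
  -2s^2-2s+60 = (-2s-12)(s-5) + (0)
The last nonzero remainder s-5 is already monic.

-5+s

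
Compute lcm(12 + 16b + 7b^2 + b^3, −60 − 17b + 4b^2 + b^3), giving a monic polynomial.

By polynomial division,
  b^3 + 7b^2 + 16b + 12 = (b^3 + 4b^2 − 17b − 60) + (3b^2 + 33b + 72)
  b^3 + 4b^2 − 17b − 60 = ((1/3)b − 7/3)(3b^2 + 33b + 72) + (36b + 108)
  3b^2 + 33b + 72 = ((1/12)b + 2/3)(36b + 108) + (0)
Last nonzero remainder: 36b + 108. Dividing through by 36 gives the monic gcd b + 3.
Then lcm(f, g) = f·g / gcd(f, g); expanding and making the result monic gives the answer.

−240 − 308b − 112b^2 + 3b^3 + 8b^4 + b^5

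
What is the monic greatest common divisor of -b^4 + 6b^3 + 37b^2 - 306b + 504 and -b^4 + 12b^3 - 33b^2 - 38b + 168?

Apply the Euclidean algorithm:
  -b^4 + 6b^3 + 37b^2 - 306b + 504 = (-b^4 + 12b^3 - 33b^2 - 38b + 168) + (-6b^3 + 70b^2 - 268b + 336)
  -b^4 + 12b^3 - 33b^2 - 38b + 168 = ((1/6)b - 1/18)(-6b^3 + 70b^2 - 268b + 336) + ((140/9)b^2 - (980/9)b + 560/3)
  -6b^3 + 70b^2 - 268b + 336 = (-(27/70)b + 9/5)((140/9)b^2 - (980/9)b + 560/3) + (0)
Last nonzero remainder: (140/9)b^2 - (980/9)b + 560/3. Dividing through by 140/9 gives the monic gcd b^2 - 7b + 12.

b^2 - 7b + 12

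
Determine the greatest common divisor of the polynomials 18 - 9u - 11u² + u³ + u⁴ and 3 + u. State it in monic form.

3 + u

By polynomial division,
  u⁴ + u³ - 11u² - 9u + 18 = (u³ - 2u² - 5u + 6)(u + 3) + (0)
The last nonzero remainder u + 3 is already monic.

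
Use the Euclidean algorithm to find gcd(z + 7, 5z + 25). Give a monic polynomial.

Euclidean algorithm in ℚ[z]:
  z + 7 = (1/5)(5z + 25) + (2)
  5z + 25 = ((5/2)z + 25/2)(2) + (0)
The last nonzero remainder is the constant 2, so the polynomials are coprime and gcd = 1.

1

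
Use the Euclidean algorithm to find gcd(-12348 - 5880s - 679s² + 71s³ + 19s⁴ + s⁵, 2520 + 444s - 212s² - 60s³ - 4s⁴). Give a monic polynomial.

Apply the Euclidean algorithm:
  s⁵ + 19s⁴ + 71s³ - 679s² - 5880s - 12348 = (-(1/4)s - 1)(-4s⁴ - 60s³ - 212s² + 444s + 2520) + (-42s³ - 780s² - 4806s - 9828)
  -4s⁴ - 60s³ - 212s² + 444s + 2520 = ((2/21)s - 50/147)(-42s³ - 780s² - 4806s - 9828) + (-(960/49)s² - (12480/49)s - 5760/7)
  -42s³ - 780s² - 4806s - 9828 = ((343/160)s + 1911/160)(-(960/49)s² - (12480/49)s - 5760/7) + (0)
Last nonzero remainder: -(960/49)s² - (12480/49)s - 5760/7. Dividing through by -960/49 gives the monic gcd s² + 13s + 42.

42 + 13s + s²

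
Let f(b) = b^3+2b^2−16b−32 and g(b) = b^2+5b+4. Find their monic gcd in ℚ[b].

b+4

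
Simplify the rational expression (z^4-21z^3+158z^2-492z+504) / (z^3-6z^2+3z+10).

(z^3-19z^2+120z-252)/(z^2-4z-5)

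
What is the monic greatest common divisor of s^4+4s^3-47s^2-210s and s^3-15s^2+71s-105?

Apply the Euclidean algorithm:
  s^4+4s^3-47s^2-210s = (s+19)(s^3-15s^2+71s-105) + (167s^2-1454s+1995)
  s^3-15s^2+71s-105 = ((1/167)s-1051/27889)(167s^2-1454s+1995) + ((118800/27889)s-831600/27889)
  167s^2-1454s+1995 = ((4657463/118800)s-529891/7920)((118800/27889)s-831600/27889) + (0)
Last nonzero remainder: (118800/27889)s-831600/27889. Dividing through by 118800/27889 gives the monic gcd s-7.

s-7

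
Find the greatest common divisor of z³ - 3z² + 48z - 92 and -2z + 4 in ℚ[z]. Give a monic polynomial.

z - 2

Euclidean algorithm in ℚ[z]:
  z³ - 3z² + 48z - 92 = (-(1/2)z² + (1/2)z - 23)(-2z + 4) + (0)
Last nonzero remainder: -2z + 4. Dividing through by -2 gives the monic gcd z - 2.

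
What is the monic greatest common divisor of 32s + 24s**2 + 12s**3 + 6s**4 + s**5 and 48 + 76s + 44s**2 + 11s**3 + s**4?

8 + 6s + s**2

Apply the Euclidean algorithm:
  s**5 + 6s**4 + 12s**3 + 24s**2 + 32s = (s - 5)(s**4 + 11s**3 + 44s**2 + 76s + 48) + (23s**3 + 168s**2 + 364s + 240)
  s**4 + 11s**3 + 44s**2 + 76s + 48 = ((1/23)s + 85/529)(23s**3 + 168s**2 + 364s + 240) + ((624/529)s**2 + (3744/529)s + 4992/529)
  23s**3 + 168s**2 + 364s + 240 = ((12167/624)s + 2645/104)((624/529)s**2 + (3744/529)s + 4992/529) + (0)
Last nonzero remainder: (624/529)s**2 + (3744/529)s + 4992/529. Dividing through by 624/529 gives the monic gcd s**2 + 6s + 8.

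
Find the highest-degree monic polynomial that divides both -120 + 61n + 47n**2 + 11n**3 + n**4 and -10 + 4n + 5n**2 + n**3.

-1 + n

Repeated division with remainder:
  n**4 + 11n**3 + 47n**2 + 61n - 120 = (n + 6)(n**3 + 5n**2 + 4n - 10) + (13n**2 + 47n - 60)
  n**3 + 5n**2 + 4n - 10 = ((1/13)n + 18/169)(13n**2 + 47n - 60) + ((610/169)n - 610/169)
  13n**2 + 47n - 60 = ((2197/610)n + 1014/61)((610/169)n - 610/169) + (0)
Last nonzero remainder: (610/169)n - 610/169. Dividing through by 610/169 gives the monic gcd n - 1.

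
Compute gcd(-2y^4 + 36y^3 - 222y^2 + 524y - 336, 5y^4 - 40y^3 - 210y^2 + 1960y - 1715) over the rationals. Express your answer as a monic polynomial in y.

Apply the Euclidean algorithm:
  -2y^4 + 36y^3 - 222y^2 + 524y - 336 = (-2/5)(5y^4 - 40y^3 - 210y^2 + 1960y - 1715) + (20y^3 - 306y^2 + 1308y - 1022)
  5y^4 - 40y^3 - 210y^2 + 1960y - 1715 = ((1/4)y + 73/40)(20y^3 - 306y^2 + 1308y - 1022) + ((429/20)y^2 - (858/5)y + 3003/20)
  20y^3 - 306y^2 + 1308y - 1022 = ((400/429)y - 2920/429)((429/20)y^2 - (858/5)y + 3003/20) + (0)
Last nonzero remainder: (429/20)y^2 - (858/5)y + 3003/20. Dividing through by 429/20 gives the monic gcd y^2 - 8y + 7.

y^2 - 8y + 7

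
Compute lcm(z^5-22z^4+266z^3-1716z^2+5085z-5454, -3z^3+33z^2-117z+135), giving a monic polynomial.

Euclidean algorithm in ℚ[z]:
  z^5-22z^4+266z^3-1716z^2+5085z-5454 = (-(1/3)z^2+(11/3)z-106/3)(-3z^3+33z^2-117z+135) + (-76z^2+456z-684)
  -3z^3+33z^2-117z+135 = ((3/76)z-15/76)(-76z^2+456z-684) + (0)
Last nonzero remainder: -76z^2+456z-684. Dividing through by -76 gives the monic gcd z^2-6z+9.
Then lcm(f, g) = f·g / gcd(f, g); expanding and making the result monic gives the answer.

z^6-27z^5+376z^4-3046z^3+13665z^2-30879z+27270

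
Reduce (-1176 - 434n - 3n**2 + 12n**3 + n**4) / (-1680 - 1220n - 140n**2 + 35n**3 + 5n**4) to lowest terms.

(7 + n)/(10 + 5n)

Apply the Euclidean algorithm:
  n**4 + 12n**3 - 3n**2 - 434n - 1176 = (1/5)(5n**4 + 35n**3 - 140n**2 - 1220n - 1680) + (5n**3 + 25n**2 - 190n - 840)
  5n**4 + 35n**3 - 140n**2 - 1220n - 1680 = (n + 2)(5n**3 + 25n**2 - 190n - 840) + (0)
Last nonzero remainder: 5n**3 + 25n**2 - 190n - 840. Dividing through by 5 gives the monic gcd n**3 + 5n**2 - 38n - 168.
Cancel n**3 + 5n**2 - 38n - 168 from numerator and denominator to get the reduced form.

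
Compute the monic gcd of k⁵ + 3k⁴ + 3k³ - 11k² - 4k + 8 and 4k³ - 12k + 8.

k² - 2k + 1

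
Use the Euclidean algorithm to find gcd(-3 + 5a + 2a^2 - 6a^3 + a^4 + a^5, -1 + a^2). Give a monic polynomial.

-1 + a^2

Apply the Euclidean algorithm:
  a^5 + a^4 - 6a^3 + 2a^2 + 5a - 3 = (a^3 + a^2 - 5a + 3)(a^2 - 1) + (0)
The last nonzero remainder a^2 - 1 is already monic.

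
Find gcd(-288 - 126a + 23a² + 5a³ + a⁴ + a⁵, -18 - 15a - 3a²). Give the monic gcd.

6 + 5a + a²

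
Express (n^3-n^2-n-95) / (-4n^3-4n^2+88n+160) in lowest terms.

(-n^2-4n-19)/(4n^2+24n+32)

Apply the Euclidean algorithm:
  n^3-n^2-n-95 = (-1/4)(-4n^3-4n^2+88n+160) + (-2n^2+21n-55)
  -4n^3-4n^2+88n+160 = (2n+23)(-2n^2+21n-55) + (-285n+1425)
  -2n^2+21n-55 = ((2/285)n-11/285)(-285n+1425) + (0)
Last nonzero remainder: -285n+1425. Dividing through by -285 gives the monic gcd n-5.
Cancel n-5 from numerator and denominator to get the reduced form.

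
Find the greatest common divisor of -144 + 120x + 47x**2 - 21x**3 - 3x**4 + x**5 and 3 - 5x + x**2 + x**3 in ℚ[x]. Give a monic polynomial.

-3 + 2x + x**2

Apply the Euclidean algorithm:
  x**5 - 3x**4 - 21x**3 + 47x**2 + 120x - 144 = (x**2 - 4x - 12)(x**3 + x**2 - 5x + 3) + (36x**2 + 72x - 108)
  x**3 + x**2 - 5x + 3 = ((1/36)x - 1/36)(36x**2 + 72x - 108) + (0)
Last nonzero remainder: 36x**2 + 72x - 108. Dividing through by 36 gives the monic gcd x**2 + 2x - 3.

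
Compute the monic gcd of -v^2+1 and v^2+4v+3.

By polynomial division,
  -v^2+1 = (-1)(v^2+4v+3) + (4v+4)
  v^2+4v+3 = ((1/4)v+3/4)(4v+4) + (0)
Last nonzero remainder: 4v+4. Dividing through by 4 gives the monic gcd v+1.

v+1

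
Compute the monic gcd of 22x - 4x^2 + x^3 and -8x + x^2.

x

By polynomial division,
  x^3 - 4x^2 + 22x = (x + 4)(x^2 - 8x) + (54x)
  x^2 - 8x = ((1/54)x - 4/27)(54x) + (0)
Last nonzero remainder: 54x. Dividing through by 54 gives the monic gcd x.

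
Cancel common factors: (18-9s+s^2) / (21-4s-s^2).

(6-s)/(7+s)

Apply the Euclidean algorithm:
  s^2-9s+18 = (-1)(-s^2-4s+21) + (-13s+39)
  -s^2-4s+21 = ((1/13)s+7/13)(-13s+39) + (0)
Last nonzero remainder: -13s+39. Dividing through by -13 gives the monic gcd s-3.
Cancel s-3 from numerator and denominator to get the reduced form.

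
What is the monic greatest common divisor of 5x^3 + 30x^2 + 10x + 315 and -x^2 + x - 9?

Repeated division with remainder:
  5x^3 + 30x^2 + 10x + 315 = (-5x - 35)(-x^2 + x - 9) + (0)
Last nonzero remainder: -x^2 + x - 9. Dividing through by -1 gives the monic gcd x^2 - x + 9.

x^2 - x + 9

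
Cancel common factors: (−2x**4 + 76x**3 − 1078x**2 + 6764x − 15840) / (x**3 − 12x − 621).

Euclidean algorithm in ℚ[x]:
  −2x**4 + 76x**3 − 1078x**2 + 6764x − 15840 = (−2x + 76)(x**3 − 12x − 621) + (−1102x**2 + 6434x + 31356)
  x**3 − 12x − 621 = (−(1/1102)x − 3217/607202)(−1102x**2 + 6434x + 31356) + ((15344455/303601)x − 138100095/303601)
  −1102x**2 + 6434x + 31356 = (−(334568302/15344455)x − 1057745884/15344455)((15344455/303601)x − 138100095/303601) + (0)
Last nonzero remainder: (15344455/303601)x − 138100095/303601. Dividing through by 15344455/303601 gives the monic gcd x − 9.
Cancel x − 9 from numerator and denominator to get the reduced form.

(−2x**3 + 58x**2 − 556x + 1760)/(x**2 + 9x + 69)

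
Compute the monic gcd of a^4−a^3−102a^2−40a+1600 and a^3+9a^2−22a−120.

a−4

Apply the Euclidean algorithm:
  a^4−a^3−102a^2−40a+1600 = (a−10)(a^3+9a^2−22a−120) + (10a^2−140a+400)
  a^3+9a^2−22a−120 = ((1/10)a+23/10)(10a^2−140a+400) + (260a−1040)
  10a^2−140a+400 = ((1/26)a−5/13)(260a−1040) + (0)
Last nonzero remainder: 260a−1040. Dividing through by 260 gives the monic gcd a−4.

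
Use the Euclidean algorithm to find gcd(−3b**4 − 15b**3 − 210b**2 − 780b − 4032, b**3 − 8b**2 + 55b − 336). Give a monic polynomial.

Repeated division with remainder:
  −3b**4 − 15b**3 − 210b**2 − 780b − 4032 = (−3b − 39)(b**3 − 8b**2 + 55b − 336) + (−357b**2 + 357b − 17136)
  b**3 − 8b**2 + 55b − 336 = (−(1/357)b + 1/51)(−357b**2 + 357b − 17136) + (0)
Last nonzero remainder: −357b**2 + 357b − 17136. Dividing through by −357 gives the monic gcd b**2 − b + 48.

b**2 − b + 48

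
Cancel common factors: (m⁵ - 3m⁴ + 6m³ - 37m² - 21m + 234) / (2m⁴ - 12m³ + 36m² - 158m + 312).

(m² - m - 6)/(2m - 8)

By polynomial division,
  m⁵ - 3m⁴ + 6m³ - 37m² - 21m + 234 = ((1/2)m + 3/2)(2m⁴ - 12m³ + 36m² - 158m + 312) + (6m³ - 12m² + 60m - 234)
  2m⁴ - 12m³ + 36m² - 158m + 312 = ((1/3)m - 4/3)(6m³ - 12m² + 60m - 234) + (0)
Last nonzero remainder: 6m³ - 12m² + 60m - 234. Dividing through by 6 gives the monic gcd m³ - 2m² + 10m - 39.
Cancel m³ - 2m² + 10m - 39 from numerator and denominator to get the reduced form.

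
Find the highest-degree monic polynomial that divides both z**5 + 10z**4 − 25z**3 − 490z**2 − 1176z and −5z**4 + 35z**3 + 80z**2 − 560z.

z**3 − 3z**2 − 28z

Repeated division with remainder:
  z**5 + 10z**4 − 25z**3 − 490z**2 − 1176z = (−(1/5)z − 17/5)(−5z**4 + 35z**3 + 80z**2 − 560z) + (110z**3 − 330z**2 − 3080z)
  −5z**4 + 35z**3 + 80z**2 − 560z = (−(1/22)z + 2/11)(110z**3 − 330z**2 − 3080z) + (0)
Last nonzero remainder: 110z**3 − 330z**2 − 3080z. Dividing through by 110 gives the monic gcd z**3 − 3z**2 − 28z.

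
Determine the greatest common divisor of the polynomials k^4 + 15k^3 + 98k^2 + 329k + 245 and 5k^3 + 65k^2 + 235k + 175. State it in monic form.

k^2 + 8k + 7

By polynomial division,
  k^4 + 15k^3 + 98k^2 + 329k + 245 = ((1/5)k + 2/5)(5k^3 + 65k^2 + 235k + 175) + (25k^2 + 200k + 175)
  5k^3 + 65k^2 + 235k + 175 = ((1/5)k + 1)(25k^2 + 200k + 175) + (0)
Last nonzero remainder: 25k^2 + 200k + 175. Dividing through by 25 gives the monic gcd k^2 + 8k + 7.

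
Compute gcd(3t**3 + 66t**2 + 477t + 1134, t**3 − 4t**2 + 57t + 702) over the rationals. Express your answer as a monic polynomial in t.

t + 6

By polynomial division,
  3t**3 + 66t**2 + 477t + 1134 = (3)(t**3 − 4t**2 + 57t + 702) + (78t**2 + 306t − 972)
  t**3 − 4t**2 + 57t + 702 = ((1/78)t − 103/1014)(78t**2 + 306t − 972) + ((16992/169)t + 101952/169)
  78t**2 + 306t − 972 = ((2197/2832)t − 1521/944)((16992/169)t + 101952/169) + (0)
Last nonzero remainder: (16992/169)t + 101952/169. Dividing through by 16992/169 gives the monic gcd t + 6.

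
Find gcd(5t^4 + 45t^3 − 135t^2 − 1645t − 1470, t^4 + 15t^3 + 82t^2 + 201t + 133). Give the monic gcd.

t^2 + 8t + 7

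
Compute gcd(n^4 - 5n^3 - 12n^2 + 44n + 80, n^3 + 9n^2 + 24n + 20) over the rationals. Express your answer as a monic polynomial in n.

By polynomial division,
  n^4 - 5n^3 - 12n^2 + 44n + 80 = (n - 14)(n^3 + 9n^2 + 24n + 20) + (90n^2 + 360n + 360)
  n^3 + 9n^2 + 24n + 20 = ((1/90)n + 1/18)(90n^2 + 360n + 360) + (0)
Last nonzero remainder: 90n^2 + 360n + 360. Dividing through by 90 gives the monic gcd n^2 + 4n + 4.

n^2 + 4n + 4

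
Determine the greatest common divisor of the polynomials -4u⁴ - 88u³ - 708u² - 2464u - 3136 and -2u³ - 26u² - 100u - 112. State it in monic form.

u² + 11u + 28

Euclidean algorithm in ℚ[u]:
  -4u⁴ - 88u³ - 708u² - 2464u - 3136 = (2u + 18)(-2u³ - 26u² - 100u - 112) + (-40u² - 440u - 1120)
  -2u³ - 26u² - 100u - 112 = ((1/20)u + 1/10)(-40u² - 440u - 1120) + (0)
Last nonzero remainder: -40u² - 440u - 1120. Dividing through by -40 gives the monic gcd u² + 11u + 28.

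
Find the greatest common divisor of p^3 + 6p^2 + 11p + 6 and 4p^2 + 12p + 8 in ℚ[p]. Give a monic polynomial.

p^2 + 3p + 2

Apply the Euclidean algorithm:
  p^3 + 6p^2 + 11p + 6 = ((1/4)p + 3/4)(4p^2 + 12p + 8) + (0)
Last nonzero remainder: 4p^2 + 12p + 8. Dividing through by 4 gives the monic gcd p^2 + 3p + 2.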